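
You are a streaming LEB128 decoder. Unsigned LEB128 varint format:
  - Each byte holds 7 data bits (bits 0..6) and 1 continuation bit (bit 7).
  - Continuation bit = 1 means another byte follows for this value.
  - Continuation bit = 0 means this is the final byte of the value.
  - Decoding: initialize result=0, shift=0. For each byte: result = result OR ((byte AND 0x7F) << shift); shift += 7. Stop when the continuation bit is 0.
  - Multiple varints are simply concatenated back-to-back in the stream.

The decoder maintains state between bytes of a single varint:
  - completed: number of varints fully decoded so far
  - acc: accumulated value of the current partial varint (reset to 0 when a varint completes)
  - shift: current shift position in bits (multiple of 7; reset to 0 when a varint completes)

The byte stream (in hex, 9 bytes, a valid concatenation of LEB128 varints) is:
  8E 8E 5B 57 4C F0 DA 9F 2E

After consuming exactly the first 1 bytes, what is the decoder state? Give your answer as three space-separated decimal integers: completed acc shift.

byte[0]=0x8E cont=1 payload=0x0E: acc |= 14<<0 -> completed=0 acc=14 shift=7

Answer: 0 14 7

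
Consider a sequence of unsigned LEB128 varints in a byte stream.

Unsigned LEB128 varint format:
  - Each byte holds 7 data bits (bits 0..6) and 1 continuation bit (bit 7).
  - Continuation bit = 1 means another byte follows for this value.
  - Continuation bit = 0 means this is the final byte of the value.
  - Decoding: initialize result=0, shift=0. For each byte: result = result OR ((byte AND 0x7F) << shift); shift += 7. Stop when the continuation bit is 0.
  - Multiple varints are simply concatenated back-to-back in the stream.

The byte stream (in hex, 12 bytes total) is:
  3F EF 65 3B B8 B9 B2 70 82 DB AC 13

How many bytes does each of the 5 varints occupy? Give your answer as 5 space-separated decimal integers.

Answer: 1 2 1 4 4

Derivation:
  byte[0]=0x3F cont=0 payload=0x3F=63: acc |= 63<<0 -> acc=63 shift=7 [end]
Varint 1: bytes[0:1] = 3F -> value 63 (1 byte(s))
  byte[1]=0xEF cont=1 payload=0x6F=111: acc |= 111<<0 -> acc=111 shift=7
  byte[2]=0x65 cont=0 payload=0x65=101: acc |= 101<<7 -> acc=13039 shift=14 [end]
Varint 2: bytes[1:3] = EF 65 -> value 13039 (2 byte(s))
  byte[3]=0x3B cont=0 payload=0x3B=59: acc |= 59<<0 -> acc=59 shift=7 [end]
Varint 3: bytes[3:4] = 3B -> value 59 (1 byte(s))
  byte[4]=0xB8 cont=1 payload=0x38=56: acc |= 56<<0 -> acc=56 shift=7
  byte[5]=0xB9 cont=1 payload=0x39=57: acc |= 57<<7 -> acc=7352 shift=14
  byte[6]=0xB2 cont=1 payload=0x32=50: acc |= 50<<14 -> acc=826552 shift=21
  byte[7]=0x70 cont=0 payload=0x70=112: acc |= 112<<21 -> acc=235707576 shift=28 [end]
Varint 4: bytes[4:8] = B8 B9 B2 70 -> value 235707576 (4 byte(s))
  byte[8]=0x82 cont=1 payload=0x02=2: acc |= 2<<0 -> acc=2 shift=7
  byte[9]=0xDB cont=1 payload=0x5B=91: acc |= 91<<7 -> acc=11650 shift=14
  byte[10]=0xAC cont=1 payload=0x2C=44: acc |= 44<<14 -> acc=732546 shift=21
  byte[11]=0x13 cont=0 payload=0x13=19: acc |= 19<<21 -> acc=40578434 shift=28 [end]
Varint 5: bytes[8:12] = 82 DB AC 13 -> value 40578434 (4 byte(s))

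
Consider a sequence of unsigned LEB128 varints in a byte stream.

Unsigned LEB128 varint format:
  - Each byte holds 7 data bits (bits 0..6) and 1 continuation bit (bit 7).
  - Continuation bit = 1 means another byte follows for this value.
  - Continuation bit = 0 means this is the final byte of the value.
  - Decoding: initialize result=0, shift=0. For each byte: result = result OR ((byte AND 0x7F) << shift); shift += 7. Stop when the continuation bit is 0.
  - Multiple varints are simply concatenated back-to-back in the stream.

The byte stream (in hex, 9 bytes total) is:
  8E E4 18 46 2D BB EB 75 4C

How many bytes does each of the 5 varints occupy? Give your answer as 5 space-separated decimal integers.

Answer: 3 1 1 3 1

Derivation:
  byte[0]=0x8E cont=1 payload=0x0E=14: acc |= 14<<0 -> acc=14 shift=7
  byte[1]=0xE4 cont=1 payload=0x64=100: acc |= 100<<7 -> acc=12814 shift=14
  byte[2]=0x18 cont=0 payload=0x18=24: acc |= 24<<14 -> acc=406030 shift=21 [end]
Varint 1: bytes[0:3] = 8E E4 18 -> value 406030 (3 byte(s))
  byte[3]=0x46 cont=0 payload=0x46=70: acc |= 70<<0 -> acc=70 shift=7 [end]
Varint 2: bytes[3:4] = 46 -> value 70 (1 byte(s))
  byte[4]=0x2D cont=0 payload=0x2D=45: acc |= 45<<0 -> acc=45 shift=7 [end]
Varint 3: bytes[4:5] = 2D -> value 45 (1 byte(s))
  byte[5]=0xBB cont=1 payload=0x3B=59: acc |= 59<<0 -> acc=59 shift=7
  byte[6]=0xEB cont=1 payload=0x6B=107: acc |= 107<<7 -> acc=13755 shift=14
  byte[7]=0x75 cont=0 payload=0x75=117: acc |= 117<<14 -> acc=1930683 shift=21 [end]
Varint 4: bytes[5:8] = BB EB 75 -> value 1930683 (3 byte(s))
  byte[8]=0x4C cont=0 payload=0x4C=76: acc |= 76<<0 -> acc=76 shift=7 [end]
Varint 5: bytes[8:9] = 4C -> value 76 (1 byte(s))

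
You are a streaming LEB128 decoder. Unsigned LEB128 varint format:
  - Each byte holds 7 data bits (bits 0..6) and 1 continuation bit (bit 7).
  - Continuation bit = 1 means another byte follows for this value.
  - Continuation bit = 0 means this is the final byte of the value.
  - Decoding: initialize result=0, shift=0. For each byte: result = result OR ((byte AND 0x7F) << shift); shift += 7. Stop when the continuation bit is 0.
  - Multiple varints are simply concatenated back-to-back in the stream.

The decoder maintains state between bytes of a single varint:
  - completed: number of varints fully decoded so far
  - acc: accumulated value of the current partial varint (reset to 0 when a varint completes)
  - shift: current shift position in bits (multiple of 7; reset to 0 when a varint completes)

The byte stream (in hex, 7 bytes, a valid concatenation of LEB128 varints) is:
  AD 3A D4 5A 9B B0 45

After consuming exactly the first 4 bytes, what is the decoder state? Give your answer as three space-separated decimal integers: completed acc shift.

byte[0]=0xAD cont=1 payload=0x2D: acc |= 45<<0 -> completed=0 acc=45 shift=7
byte[1]=0x3A cont=0 payload=0x3A: varint #1 complete (value=7469); reset -> completed=1 acc=0 shift=0
byte[2]=0xD4 cont=1 payload=0x54: acc |= 84<<0 -> completed=1 acc=84 shift=7
byte[3]=0x5A cont=0 payload=0x5A: varint #2 complete (value=11604); reset -> completed=2 acc=0 shift=0

Answer: 2 0 0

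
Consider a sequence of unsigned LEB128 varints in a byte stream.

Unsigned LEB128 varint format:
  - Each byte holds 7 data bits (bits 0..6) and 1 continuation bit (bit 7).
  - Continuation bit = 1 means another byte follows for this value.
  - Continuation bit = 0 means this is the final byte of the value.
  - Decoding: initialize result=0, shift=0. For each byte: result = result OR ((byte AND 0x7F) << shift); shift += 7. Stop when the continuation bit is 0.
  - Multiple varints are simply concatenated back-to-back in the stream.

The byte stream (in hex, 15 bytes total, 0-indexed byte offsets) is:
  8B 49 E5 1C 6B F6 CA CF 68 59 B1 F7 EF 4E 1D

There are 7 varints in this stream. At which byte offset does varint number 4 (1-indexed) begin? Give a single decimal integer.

Answer: 5

Derivation:
  byte[0]=0x8B cont=1 payload=0x0B=11: acc |= 11<<0 -> acc=11 shift=7
  byte[1]=0x49 cont=0 payload=0x49=73: acc |= 73<<7 -> acc=9355 shift=14 [end]
Varint 1: bytes[0:2] = 8B 49 -> value 9355 (2 byte(s))
  byte[2]=0xE5 cont=1 payload=0x65=101: acc |= 101<<0 -> acc=101 shift=7
  byte[3]=0x1C cont=0 payload=0x1C=28: acc |= 28<<7 -> acc=3685 shift=14 [end]
Varint 2: bytes[2:4] = E5 1C -> value 3685 (2 byte(s))
  byte[4]=0x6B cont=0 payload=0x6B=107: acc |= 107<<0 -> acc=107 shift=7 [end]
Varint 3: bytes[4:5] = 6B -> value 107 (1 byte(s))
  byte[5]=0xF6 cont=1 payload=0x76=118: acc |= 118<<0 -> acc=118 shift=7
  byte[6]=0xCA cont=1 payload=0x4A=74: acc |= 74<<7 -> acc=9590 shift=14
  byte[7]=0xCF cont=1 payload=0x4F=79: acc |= 79<<14 -> acc=1303926 shift=21
  byte[8]=0x68 cont=0 payload=0x68=104: acc |= 104<<21 -> acc=219407734 shift=28 [end]
Varint 4: bytes[5:9] = F6 CA CF 68 -> value 219407734 (4 byte(s))
  byte[9]=0x59 cont=0 payload=0x59=89: acc |= 89<<0 -> acc=89 shift=7 [end]
Varint 5: bytes[9:10] = 59 -> value 89 (1 byte(s))
  byte[10]=0xB1 cont=1 payload=0x31=49: acc |= 49<<0 -> acc=49 shift=7
  byte[11]=0xF7 cont=1 payload=0x77=119: acc |= 119<<7 -> acc=15281 shift=14
  byte[12]=0xEF cont=1 payload=0x6F=111: acc |= 111<<14 -> acc=1833905 shift=21
  byte[13]=0x4E cont=0 payload=0x4E=78: acc |= 78<<21 -> acc=165411761 shift=28 [end]
Varint 6: bytes[10:14] = B1 F7 EF 4E -> value 165411761 (4 byte(s))
  byte[14]=0x1D cont=0 payload=0x1D=29: acc |= 29<<0 -> acc=29 shift=7 [end]
Varint 7: bytes[14:15] = 1D -> value 29 (1 byte(s))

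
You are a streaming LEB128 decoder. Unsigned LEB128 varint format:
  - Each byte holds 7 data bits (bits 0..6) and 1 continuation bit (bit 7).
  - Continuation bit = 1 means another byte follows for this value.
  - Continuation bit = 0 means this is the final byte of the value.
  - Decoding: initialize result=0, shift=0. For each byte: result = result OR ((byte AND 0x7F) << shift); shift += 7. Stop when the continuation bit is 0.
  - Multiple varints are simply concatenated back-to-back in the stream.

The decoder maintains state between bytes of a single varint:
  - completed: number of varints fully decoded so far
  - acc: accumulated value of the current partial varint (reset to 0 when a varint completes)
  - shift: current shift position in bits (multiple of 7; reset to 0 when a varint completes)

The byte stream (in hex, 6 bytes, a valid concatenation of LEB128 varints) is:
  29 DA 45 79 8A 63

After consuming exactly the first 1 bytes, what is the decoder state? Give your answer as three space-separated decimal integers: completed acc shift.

Answer: 1 0 0

Derivation:
byte[0]=0x29 cont=0 payload=0x29: varint #1 complete (value=41); reset -> completed=1 acc=0 shift=0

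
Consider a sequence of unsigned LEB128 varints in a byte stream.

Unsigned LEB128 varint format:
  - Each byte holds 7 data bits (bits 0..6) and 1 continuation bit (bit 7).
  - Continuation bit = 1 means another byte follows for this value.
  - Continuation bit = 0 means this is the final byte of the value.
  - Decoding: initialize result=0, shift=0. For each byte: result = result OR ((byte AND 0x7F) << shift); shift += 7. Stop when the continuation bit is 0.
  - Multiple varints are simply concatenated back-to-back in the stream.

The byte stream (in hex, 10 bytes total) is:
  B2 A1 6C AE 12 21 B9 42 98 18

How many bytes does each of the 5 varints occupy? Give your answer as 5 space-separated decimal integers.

Answer: 3 2 1 2 2

Derivation:
  byte[0]=0xB2 cont=1 payload=0x32=50: acc |= 50<<0 -> acc=50 shift=7
  byte[1]=0xA1 cont=1 payload=0x21=33: acc |= 33<<7 -> acc=4274 shift=14
  byte[2]=0x6C cont=0 payload=0x6C=108: acc |= 108<<14 -> acc=1773746 shift=21 [end]
Varint 1: bytes[0:3] = B2 A1 6C -> value 1773746 (3 byte(s))
  byte[3]=0xAE cont=1 payload=0x2E=46: acc |= 46<<0 -> acc=46 shift=7
  byte[4]=0x12 cont=0 payload=0x12=18: acc |= 18<<7 -> acc=2350 shift=14 [end]
Varint 2: bytes[3:5] = AE 12 -> value 2350 (2 byte(s))
  byte[5]=0x21 cont=0 payload=0x21=33: acc |= 33<<0 -> acc=33 shift=7 [end]
Varint 3: bytes[5:6] = 21 -> value 33 (1 byte(s))
  byte[6]=0xB9 cont=1 payload=0x39=57: acc |= 57<<0 -> acc=57 shift=7
  byte[7]=0x42 cont=0 payload=0x42=66: acc |= 66<<7 -> acc=8505 shift=14 [end]
Varint 4: bytes[6:8] = B9 42 -> value 8505 (2 byte(s))
  byte[8]=0x98 cont=1 payload=0x18=24: acc |= 24<<0 -> acc=24 shift=7
  byte[9]=0x18 cont=0 payload=0x18=24: acc |= 24<<7 -> acc=3096 shift=14 [end]
Varint 5: bytes[8:10] = 98 18 -> value 3096 (2 byte(s))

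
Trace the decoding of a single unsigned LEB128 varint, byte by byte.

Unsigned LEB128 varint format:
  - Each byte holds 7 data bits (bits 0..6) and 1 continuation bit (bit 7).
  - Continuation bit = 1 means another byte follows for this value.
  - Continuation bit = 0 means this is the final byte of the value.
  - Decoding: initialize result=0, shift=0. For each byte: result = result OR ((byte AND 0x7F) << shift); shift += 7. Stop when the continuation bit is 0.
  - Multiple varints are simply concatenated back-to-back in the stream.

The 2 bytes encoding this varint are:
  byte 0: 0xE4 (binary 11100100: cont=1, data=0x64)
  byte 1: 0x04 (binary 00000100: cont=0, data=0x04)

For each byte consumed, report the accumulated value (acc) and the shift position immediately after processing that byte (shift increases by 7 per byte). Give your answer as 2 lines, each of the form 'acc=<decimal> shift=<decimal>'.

Answer: acc=100 shift=7
acc=612 shift=14

Derivation:
byte 0=0xE4: payload=0x64=100, contrib = 100<<0 = 100; acc -> 100, shift -> 7
byte 1=0x04: payload=0x04=4, contrib = 4<<7 = 512; acc -> 612, shift -> 14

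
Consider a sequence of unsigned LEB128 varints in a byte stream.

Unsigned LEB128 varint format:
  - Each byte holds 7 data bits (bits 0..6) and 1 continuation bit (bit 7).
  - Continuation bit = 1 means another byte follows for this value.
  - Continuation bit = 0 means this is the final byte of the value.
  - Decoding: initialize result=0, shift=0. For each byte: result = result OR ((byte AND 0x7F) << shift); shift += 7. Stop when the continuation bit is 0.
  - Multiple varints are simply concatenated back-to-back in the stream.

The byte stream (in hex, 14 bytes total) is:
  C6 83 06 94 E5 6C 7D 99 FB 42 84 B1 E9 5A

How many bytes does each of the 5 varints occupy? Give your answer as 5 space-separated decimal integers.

  byte[0]=0xC6 cont=1 payload=0x46=70: acc |= 70<<0 -> acc=70 shift=7
  byte[1]=0x83 cont=1 payload=0x03=3: acc |= 3<<7 -> acc=454 shift=14
  byte[2]=0x06 cont=0 payload=0x06=6: acc |= 6<<14 -> acc=98758 shift=21 [end]
Varint 1: bytes[0:3] = C6 83 06 -> value 98758 (3 byte(s))
  byte[3]=0x94 cont=1 payload=0x14=20: acc |= 20<<0 -> acc=20 shift=7
  byte[4]=0xE5 cont=1 payload=0x65=101: acc |= 101<<7 -> acc=12948 shift=14
  byte[5]=0x6C cont=0 payload=0x6C=108: acc |= 108<<14 -> acc=1782420 shift=21 [end]
Varint 2: bytes[3:6] = 94 E5 6C -> value 1782420 (3 byte(s))
  byte[6]=0x7D cont=0 payload=0x7D=125: acc |= 125<<0 -> acc=125 shift=7 [end]
Varint 3: bytes[6:7] = 7D -> value 125 (1 byte(s))
  byte[7]=0x99 cont=1 payload=0x19=25: acc |= 25<<0 -> acc=25 shift=7
  byte[8]=0xFB cont=1 payload=0x7B=123: acc |= 123<<7 -> acc=15769 shift=14
  byte[9]=0x42 cont=0 payload=0x42=66: acc |= 66<<14 -> acc=1097113 shift=21 [end]
Varint 4: bytes[7:10] = 99 FB 42 -> value 1097113 (3 byte(s))
  byte[10]=0x84 cont=1 payload=0x04=4: acc |= 4<<0 -> acc=4 shift=7
  byte[11]=0xB1 cont=1 payload=0x31=49: acc |= 49<<7 -> acc=6276 shift=14
  byte[12]=0xE9 cont=1 payload=0x69=105: acc |= 105<<14 -> acc=1726596 shift=21
  byte[13]=0x5A cont=0 payload=0x5A=90: acc |= 90<<21 -> acc=190470276 shift=28 [end]
Varint 5: bytes[10:14] = 84 B1 E9 5A -> value 190470276 (4 byte(s))

Answer: 3 3 1 3 4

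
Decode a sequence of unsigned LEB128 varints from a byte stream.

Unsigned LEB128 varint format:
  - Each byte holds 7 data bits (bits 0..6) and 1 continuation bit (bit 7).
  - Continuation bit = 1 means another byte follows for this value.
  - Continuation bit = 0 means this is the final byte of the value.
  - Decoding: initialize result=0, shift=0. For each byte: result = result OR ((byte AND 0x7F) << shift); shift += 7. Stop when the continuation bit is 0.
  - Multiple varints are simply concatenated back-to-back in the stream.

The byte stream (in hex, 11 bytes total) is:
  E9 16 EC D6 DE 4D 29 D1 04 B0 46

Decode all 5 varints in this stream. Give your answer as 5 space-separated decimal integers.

  byte[0]=0xE9 cont=1 payload=0x69=105: acc |= 105<<0 -> acc=105 shift=7
  byte[1]=0x16 cont=0 payload=0x16=22: acc |= 22<<7 -> acc=2921 shift=14 [end]
Varint 1: bytes[0:2] = E9 16 -> value 2921 (2 byte(s))
  byte[2]=0xEC cont=1 payload=0x6C=108: acc |= 108<<0 -> acc=108 shift=7
  byte[3]=0xD6 cont=1 payload=0x56=86: acc |= 86<<7 -> acc=11116 shift=14
  byte[4]=0xDE cont=1 payload=0x5E=94: acc |= 94<<14 -> acc=1551212 shift=21
  byte[5]=0x4D cont=0 payload=0x4D=77: acc |= 77<<21 -> acc=163031916 shift=28 [end]
Varint 2: bytes[2:6] = EC D6 DE 4D -> value 163031916 (4 byte(s))
  byte[6]=0x29 cont=0 payload=0x29=41: acc |= 41<<0 -> acc=41 shift=7 [end]
Varint 3: bytes[6:7] = 29 -> value 41 (1 byte(s))
  byte[7]=0xD1 cont=1 payload=0x51=81: acc |= 81<<0 -> acc=81 shift=7
  byte[8]=0x04 cont=0 payload=0x04=4: acc |= 4<<7 -> acc=593 shift=14 [end]
Varint 4: bytes[7:9] = D1 04 -> value 593 (2 byte(s))
  byte[9]=0xB0 cont=1 payload=0x30=48: acc |= 48<<0 -> acc=48 shift=7
  byte[10]=0x46 cont=0 payload=0x46=70: acc |= 70<<7 -> acc=9008 shift=14 [end]
Varint 5: bytes[9:11] = B0 46 -> value 9008 (2 byte(s))

Answer: 2921 163031916 41 593 9008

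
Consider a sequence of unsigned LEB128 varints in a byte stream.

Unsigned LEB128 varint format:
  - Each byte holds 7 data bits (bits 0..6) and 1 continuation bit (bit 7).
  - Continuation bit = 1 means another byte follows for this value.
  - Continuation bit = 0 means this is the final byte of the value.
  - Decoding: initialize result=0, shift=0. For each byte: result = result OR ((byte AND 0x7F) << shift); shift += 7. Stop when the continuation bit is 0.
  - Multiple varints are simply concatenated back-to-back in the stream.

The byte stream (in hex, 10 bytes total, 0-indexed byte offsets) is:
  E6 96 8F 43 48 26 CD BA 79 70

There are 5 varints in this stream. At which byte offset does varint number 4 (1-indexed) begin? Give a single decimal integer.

Answer: 6

Derivation:
  byte[0]=0xE6 cont=1 payload=0x66=102: acc |= 102<<0 -> acc=102 shift=7
  byte[1]=0x96 cont=1 payload=0x16=22: acc |= 22<<7 -> acc=2918 shift=14
  byte[2]=0x8F cont=1 payload=0x0F=15: acc |= 15<<14 -> acc=248678 shift=21
  byte[3]=0x43 cont=0 payload=0x43=67: acc |= 67<<21 -> acc=140757862 shift=28 [end]
Varint 1: bytes[0:4] = E6 96 8F 43 -> value 140757862 (4 byte(s))
  byte[4]=0x48 cont=0 payload=0x48=72: acc |= 72<<0 -> acc=72 shift=7 [end]
Varint 2: bytes[4:5] = 48 -> value 72 (1 byte(s))
  byte[5]=0x26 cont=0 payload=0x26=38: acc |= 38<<0 -> acc=38 shift=7 [end]
Varint 3: bytes[5:6] = 26 -> value 38 (1 byte(s))
  byte[6]=0xCD cont=1 payload=0x4D=77: acc |= 77<<0 -> acc=77 shift=7
  byte[7]=0xBA cont=1 payload=0x3A=58: acc |= 58<<7 -> acc=7501 shift=14
  byte[8]=0x79 cont=0 payload=0x79=121: acc |= 121<<14 -> acc=1989965 shift=21 [end]
Varint 4: bytes[6:9] = CD BA 79 -> value 1989965 (3 byte(s))
  byte[9]=0x70 cont=0 payload=0x70=112: acc |= 112<<0 -> acc=112 shift=7 [end]
Varint 5: bytes[9:10] = 70 -> value 112 (1 byte(s))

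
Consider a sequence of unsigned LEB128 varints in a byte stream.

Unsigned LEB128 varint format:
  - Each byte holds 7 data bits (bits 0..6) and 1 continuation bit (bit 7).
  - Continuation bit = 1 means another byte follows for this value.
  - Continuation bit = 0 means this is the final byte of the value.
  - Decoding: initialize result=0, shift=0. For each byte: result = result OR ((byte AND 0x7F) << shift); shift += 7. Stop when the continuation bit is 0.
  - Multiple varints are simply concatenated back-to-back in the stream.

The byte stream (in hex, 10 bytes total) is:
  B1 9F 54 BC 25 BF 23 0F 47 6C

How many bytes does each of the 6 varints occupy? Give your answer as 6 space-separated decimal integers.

Answer: 3 2 2 1 1 1

Derivation:
  byte[0]=0xB1 cont=1 payload=0x31=49: acc |= 49<<0 -> acc=49 shift=7
  byte[1]=0x9F cont=1 payload=0x1F=31: acc |= 31<<7 -> acc=4017 shift=14
  byte[2]=0x54 cont=0 payload=0x54=84: acc |= 84<<14 -> acc=1380273 shift=21 [end]
Varint 1: bytes[0:3] = B1 9F 54 -> value 1380273 (3 byte(s))
  byte[3]=0xBC cont=1 payload=0x3C=60: acc |= 60<<0 -> acc=60 shift=7
  byte[4]=0x25 cont=0 payload=0x25=37: acc |= 37<<7 -> acc=4796 shift=14 [end]
Varint 2: bytes[3:5] = BC 25 -> value 4796 (2 byte(s))
  byte[5]=0xBF cont=1 payload=0x3F=63: acc |= 63<<0 -> acc=63 shift=7
  byte[6]=0x23 cont=0 payload=0x23=35: acc |= 35<<7 -> acc=4543 shift=14 [end]
Varint 3: bytes[5:7] = BF 23 -> value 4543 (2 byte(s))
  byte[7]=0x0F cont=0 payload=0x0F=15: acc |= 15<<0 -> acc=15 shift=7 [end]
Varint 4: bytes[7:8] = 0F -> value 15 (1 byte(s))
  byte[8]=0x47 cont=0 payload=0x47=71: acc |= 71<<0 -> acc=71 shift=7 [end]
Varint 5: bytes[8:9] = 47 -> value 71 (1 byte(s))
  byte[9]=0x6C cont=0 payload=0x6C=108: acc |= 108<<0 -> acc=108 shift=7 [end]
Varint 6: bytes[9:10] = 6C -> value 108 (1 byte(s))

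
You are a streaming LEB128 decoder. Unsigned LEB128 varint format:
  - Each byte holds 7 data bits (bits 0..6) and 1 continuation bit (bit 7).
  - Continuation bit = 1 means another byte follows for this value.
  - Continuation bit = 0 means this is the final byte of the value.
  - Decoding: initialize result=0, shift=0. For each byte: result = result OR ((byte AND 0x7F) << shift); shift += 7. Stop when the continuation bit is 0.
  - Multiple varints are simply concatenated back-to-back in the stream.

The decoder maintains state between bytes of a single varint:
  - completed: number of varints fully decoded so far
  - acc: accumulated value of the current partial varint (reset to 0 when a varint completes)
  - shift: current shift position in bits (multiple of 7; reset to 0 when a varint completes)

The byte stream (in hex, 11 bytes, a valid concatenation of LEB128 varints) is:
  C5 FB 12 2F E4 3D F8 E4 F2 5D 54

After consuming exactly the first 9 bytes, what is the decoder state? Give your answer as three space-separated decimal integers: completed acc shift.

byte[0]=0xC5 cont=1 payload=0x45: acc |= 69<<0 -> completed=0 acc=69 shift=7
byte[1]=0xFB cont=1 payload=0x7B: acc |= 123<<7 -> completed=0 acc=15813 shift=14
byte[2]=0x12 cont=0 payload=0x12: varint #1 complete (value=310725); reset -> completed=1 acc=0 shift=0
byte[3]=0x2F cont=0 payload=0x2F: varint #2 complete (value=47); reset -> completed=2 acc=0 shift=0
byte[4]=0xE4 cont=1 payload=0x64: acc |= 100<<0 -> completed=2 acc=100 shift=7
byte[5]=0x3D cont=0 payload=0x3D: varint #3 complete (value=7908); reset -> completed=3 acc=0 shift=0
byte[6]=0xF8 cont=1 payload=0x78: acc |= 120<<0 -> completed=3 acc=120 shift=7
byte[7]=0xE4 cont=1 payload=0x64: acc |= 100<<7 -> completed=3 acc=12920 shift=14
byte[8]=0xF2 cont=1 payload=0x72: acc |= 114<<14 -> completed=3 acc=1880696 shift=21

Answer: 3 1880696 21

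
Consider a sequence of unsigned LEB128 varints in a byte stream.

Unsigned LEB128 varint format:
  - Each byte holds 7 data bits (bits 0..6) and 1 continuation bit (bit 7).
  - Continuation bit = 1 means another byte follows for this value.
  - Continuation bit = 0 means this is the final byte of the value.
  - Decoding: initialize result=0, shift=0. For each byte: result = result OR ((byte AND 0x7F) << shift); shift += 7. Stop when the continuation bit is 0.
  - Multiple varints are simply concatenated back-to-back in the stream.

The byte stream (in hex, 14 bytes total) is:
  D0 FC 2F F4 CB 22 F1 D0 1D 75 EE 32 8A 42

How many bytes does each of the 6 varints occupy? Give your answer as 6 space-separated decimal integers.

Answer: 3 3 3 1 2 2

Derivation:
  byte[0]=0xD0 cont=1 payload=0x50=80: acc |= 80<<0 -> acc=80 shift=7
  byte[1]=0xFC cont=1 payload=0x7C=124: acc |= 124<<7 -> acc=15952 shift=14
  byte[2]=0x2F cont=0 payload=0x2F=47: acc |= 47<<14 -> acc=786000 shift=21 [end]
Varint 1: bytes[0:3] = D0 FC 2F -> value 786000 (3 byte(s))
  byte[3]=0xF4 cont=1 payload=0x74=116: acc |= 116<<0 -> acc=116 shift=7
  byte[4]=0xCB cont=1 payload=0x4B=75: acc |= 75<<7 -> acc=9716 shift=14
  byte[5]=0x22 cont=0 payload=0x22=34: acc |= 34<<14 -> acc=566772 shift=21 [end]
Varint 2: bytes[3:6] = F4 CB 22 -> value 566772 (3 byte(s))
  byte[6]=0xF1 cont=1 payload=0x71=113: acc |= 113<<0 -> acc=113 shift=7
  byte[7]=0xD0 cont=1 payload=0x50=80: acc |= 80<<7 -> acc=10353 shift=14
  byte[8]=0x1D cont=0 payload=0x1D=29: acc |= 29<<14 -> acc=485489 shift=21 [end]
Varint 3: bytes[6:9] = F1 D0 1D -> value 485489 (3 byte(s))
  byte[9]=0x75 cont=0 payload=0x75=117: acc |= 117<<0 -> acc=117 shift=7 [end]
Varint 4: bytes[9:10] = 75 -> value 117 (1 byte(s))
  byte[10]=0xEE cont=1 payload=0x6E=110: acc |= 110<<0 -> acc=110 shift=7
  byte[11]=0x32 cont=0 payload=0x32=50: acc |= 50<<7 -> acc=6510 shift=14 [end]
Varint 5: bytes[10:12] = EE 32 -> value 6510 (2 byte(s))
  byte[12]=0x8A cont=1 payload=0x0A=10: acc |= 10<<0 -> acc=10 shift=7
  byte[13]=0x42 cont=0 payload=0x42=66: acc |= 66<<7 -> acc=8458 shift=14 [end]
Varint 6: bytes[12:14] = 8A 42 -> value 8458 (2 byte(s))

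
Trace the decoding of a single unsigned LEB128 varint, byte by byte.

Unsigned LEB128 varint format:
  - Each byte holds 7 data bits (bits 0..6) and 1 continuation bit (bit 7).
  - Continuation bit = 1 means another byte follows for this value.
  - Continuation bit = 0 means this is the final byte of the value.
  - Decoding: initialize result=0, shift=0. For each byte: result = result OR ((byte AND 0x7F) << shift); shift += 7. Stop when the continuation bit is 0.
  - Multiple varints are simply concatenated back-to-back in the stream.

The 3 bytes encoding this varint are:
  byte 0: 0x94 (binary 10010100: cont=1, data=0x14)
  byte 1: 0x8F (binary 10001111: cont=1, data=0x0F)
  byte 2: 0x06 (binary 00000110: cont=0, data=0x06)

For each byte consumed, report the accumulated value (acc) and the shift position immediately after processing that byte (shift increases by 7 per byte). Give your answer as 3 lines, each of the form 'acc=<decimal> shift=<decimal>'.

byte 0=0x94: payload=0x14=20, contrib = 20<<0 = 20; acc -> 20, shift -> 7
byte 1=0x8F: payload=0x0F=15, contrib = 15<<7 = 1920; acc -> 1940, shift -> 14
byte 2=0x06: payload=0x06=6, contrib = 6<<14 = 98304; acc -> 100244, shift -> 21

Answer: acc=20 shift=7
acc=1940 shift=14
acc=100244 shift=21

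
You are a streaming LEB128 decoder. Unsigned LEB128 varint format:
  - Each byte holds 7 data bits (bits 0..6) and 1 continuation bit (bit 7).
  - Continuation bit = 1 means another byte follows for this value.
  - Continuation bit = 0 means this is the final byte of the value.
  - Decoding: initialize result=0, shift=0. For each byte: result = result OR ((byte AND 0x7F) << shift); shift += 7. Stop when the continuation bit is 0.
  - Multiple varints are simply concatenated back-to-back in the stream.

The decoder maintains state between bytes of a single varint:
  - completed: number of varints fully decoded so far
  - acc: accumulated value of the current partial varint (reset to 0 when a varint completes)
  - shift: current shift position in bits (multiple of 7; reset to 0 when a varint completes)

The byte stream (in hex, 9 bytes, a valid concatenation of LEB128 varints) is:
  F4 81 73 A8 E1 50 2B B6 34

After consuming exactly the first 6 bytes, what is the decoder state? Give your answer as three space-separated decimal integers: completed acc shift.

Answer: 2 0 0

Derivation:
byte[0]=0xF4 cont=1 payload=0x74: acc |= 116<<0 -> completed=0 acc=116 shift=7
byte[1]=0x81 cont=1 payload=0x01: acc |= 1<<7 -> completed=0 acc=244 shift=14
byte[2]=0x73 cont=0 payload=0x73: varint #1 complete (value=1884404); reset -> completed=1 acc=0 shift=0
byte[3]=0xA8 cont=1 payload=0x28: acc |= 40<<0 -> completed=1 acc=40 shift=7
byte[4]=0xE1 cont=1 payload=0x61: acc |= 97<<7 -> completed=1 acc=12456 shift=14
byte[5]=0x50 cont=0 payload=0x50: varint #2 complete (value=1323176); reset -> completed=2 acc=0 shift=0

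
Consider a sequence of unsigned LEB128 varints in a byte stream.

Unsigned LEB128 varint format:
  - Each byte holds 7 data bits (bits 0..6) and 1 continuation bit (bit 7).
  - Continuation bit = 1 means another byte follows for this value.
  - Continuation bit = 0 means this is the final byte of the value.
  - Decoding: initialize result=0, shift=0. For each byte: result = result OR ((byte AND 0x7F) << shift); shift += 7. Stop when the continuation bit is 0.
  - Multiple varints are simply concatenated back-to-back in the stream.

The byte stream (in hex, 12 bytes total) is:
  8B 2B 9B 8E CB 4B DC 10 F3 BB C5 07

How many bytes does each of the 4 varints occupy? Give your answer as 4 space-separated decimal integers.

  byte[0]=0x8B cont=1 payload=0x0B=11: acc |= 11<<0 -> acc=11 shift=7
  byte[1]=0x2B cont=0 payload=0x2B=43: acc |= 43<<7 -> acc=5515 shift=14 [end]
Varint 1: bytes[0:2] = 8B 2B -> value 5515 (2 byte(s))
  byte[2]=0x9B cont=1 payload=0x1B=27: acc |= 27<<0 -> acc=27 shift=7
  byte[3]=0x8E cont=1 payload=0x0E=14: acc |= 14<<7 -> acc=1819 shift=14
  byte[4]=0xCB cont=1 payload=0x4B=75: acc |= 75<<14 -> acc=1230619 shift=21
  byte[5]=0x4B cont=0 payload=0x4B=75: acc |= 75<<21 -> acc=158517019 shift=28 [end]
Varint 2: bytes[2:6] = 9B 8E CB 4B -> value 158517019 (4 byte(s))
  byte[6]=0xDC cont=1 payload=0x5C=92: acc |= 92<<0 -> acc=92 shift=7
  byte[7]=0x10 cont=0 payload=0x10=16: acc |= 16<<7 -> acc=2140 shift=14 [end]
Varint 3: bytes[6:8] = DC 10 -> value 2140 (2 byte(s))
  byte[8]=0xF3 cont=1 payload=0x73=115: acc |= 115<<0 -> acc=115 shift=7
  byte[9]=0xBB cont=1 payload=0x3B=59: acc |= 59<<7 -> acc=7667 shift=14
  byte[10]=0xC5 cont=1 payload=0x45=69: acc |= 69<<14 -> acc=1138163 shift=21
  byte[11]=0x07 cont=0 payload=0x07=7: acc |= 7<<21 -> acc=15818227 shift=28 [end]
Varint 4: bytes[8:12] = F3 BB C5 07 -> value 15818227 (4 byte(s))

Answer: 2 4 2 4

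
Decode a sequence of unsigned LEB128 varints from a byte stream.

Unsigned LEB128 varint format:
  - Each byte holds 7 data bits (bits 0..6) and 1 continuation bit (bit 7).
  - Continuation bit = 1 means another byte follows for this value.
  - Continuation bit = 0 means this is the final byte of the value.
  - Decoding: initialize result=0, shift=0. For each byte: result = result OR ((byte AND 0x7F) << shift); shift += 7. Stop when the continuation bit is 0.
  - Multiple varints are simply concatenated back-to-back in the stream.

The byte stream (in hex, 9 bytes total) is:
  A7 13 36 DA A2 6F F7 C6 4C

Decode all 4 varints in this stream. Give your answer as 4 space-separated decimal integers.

  byte[0]=0xA7 cont=1 payload=0x27=39: acc |= 39<<0 -> acc=39 shift=7
  byte[1]=0x13 cont=0 payload=0x13=19: acc |= 19<<7 -> acc=2471 shift=14 [end]
Varint 1: bytes[0:2] = A7 13 -> value 2471 (2 byte(s))
  byte[2]=0x36 cont=0 payload=0x36=54: acc |= 54<<0 -> acc=54 shift=7 [end]
Varint 2: bytes[2:3] = 36 -> value 54 (1 byte(s))
  byte[3]=0xDA cont=1 payload=0x5A=90: acc |= 90<<0 -> acc=90 shift=7
  byte[4]=0xA2 cont=1 payload=0x22=34: acc |= 34<<7 -> acc=4442 shift=14
  byte[5]=0x6F cont=0 payload=0x6F=111: acc |= 111<<14 -> acc=1823066 shift=21 [end]
Varint 3: bytes[3:6] = DA A2 6F -> value 1823066 (3 byte(s))
  byte[6]=0xF7 cont=1 payload=0x77=119: acc |= 119<<0 -> acc=119 shift=7
  byte[7]=0xC6 cont=1 payload=0x46=70: acc |= 70<<7 -> acc=9079 shift=14
  byte[8]=0x4C cont=0 payload=0x4C=76: acc |= 76<<14 -> acc=1254263 shift=21 [end]
Varint 4: bytes[6:9] = F7 C6 4C -> value 1254263 (3 byte(s))

Answer: 2471 54 1823066 1254263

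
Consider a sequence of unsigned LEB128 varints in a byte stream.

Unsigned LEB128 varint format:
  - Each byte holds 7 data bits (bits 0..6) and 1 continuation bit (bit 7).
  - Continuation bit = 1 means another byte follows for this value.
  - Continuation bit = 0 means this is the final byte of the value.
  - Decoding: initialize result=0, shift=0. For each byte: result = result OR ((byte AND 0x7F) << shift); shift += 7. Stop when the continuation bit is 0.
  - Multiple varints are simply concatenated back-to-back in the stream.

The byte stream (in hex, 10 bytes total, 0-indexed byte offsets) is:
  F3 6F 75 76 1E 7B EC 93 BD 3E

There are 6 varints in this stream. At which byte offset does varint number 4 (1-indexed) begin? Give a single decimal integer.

Answer: 4

Derivation:
  byte[0]=0xF3 cont=1 payload=0x73=115: acc |= 115<<0 -> acc=115 shift=7
  byte[1]=0x6F cont=0 payload=0x6F=111: acc |= 111<<7 -> acc=14323 shift=14 [end]
Varint 1: bytes[0:2] = F3 6F -> value 14323 (2 byte(s))
  byte[2]=0x75 cont=0 payload=0x75=117: acc |= 117<<0 -> acc=117 shift=7 [end]
Varint 2: bytes[2:3] = 75 -> value 117 (1 byte(s))
  byte[3]=0x76 cont=0 payload=0x76=118: acc |= 118<<0 -> acc=118 shift=7 [end]
Varint 3: bytes[3:4] = 76 -> value 118 (1 byte(s))
  byte[4]=0x1E cont=0 payload=0x1E=30: acc |= 30<<0 -> acc=30 shift=7 [end]
Varint 4: bytes[4:5] = 1E -> value 30 (1 byte(s))
  byte[5]=0x7B cont=0 payload=0x7B=123: acc |= 123<<0 -> acc=123 shift=7 [end]
Varint 5: bytes[5:6] = 7B -> value 123 (1 byte(s))
  byte[6]=0xEC cont=1 payload=0x6C=108: acc |= 108<<0 -> acc=108 shift=7
  byte[7]=0x93 cont=1 payload=0x13=19: acc |= 19<<7 -> acc=2540 shift=14
  byte[8]=0xBD cont=1 payload=0x3D=61: acc |= 61<<14 -> acc=1001964 shift=21
  byte[9]=0x3E cont=0 payload=0x3E=62: acc |= 62<<21 -> acc=131025388 shift=28 [end]
Varint 6: bytes[6:10] = EC 93 BD 3E -> value 131025388 (4 byte(s))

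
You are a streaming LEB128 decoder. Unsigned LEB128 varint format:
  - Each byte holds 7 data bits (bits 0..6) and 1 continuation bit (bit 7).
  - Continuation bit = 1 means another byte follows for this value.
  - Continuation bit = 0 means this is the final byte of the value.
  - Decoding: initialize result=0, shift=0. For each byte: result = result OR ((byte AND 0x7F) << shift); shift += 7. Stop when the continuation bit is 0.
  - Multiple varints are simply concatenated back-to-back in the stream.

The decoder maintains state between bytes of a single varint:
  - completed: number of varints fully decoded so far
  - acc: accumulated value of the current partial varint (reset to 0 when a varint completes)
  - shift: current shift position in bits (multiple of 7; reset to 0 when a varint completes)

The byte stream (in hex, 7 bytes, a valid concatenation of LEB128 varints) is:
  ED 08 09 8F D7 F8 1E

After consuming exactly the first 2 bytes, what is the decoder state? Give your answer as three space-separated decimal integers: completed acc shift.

Answer: 1 0 0

Derivation:
byte[0]=0xED cont=1 payload=0x6D: acc |= 109<<0 -> completed=0 acc=109 shift=7
byte[1]=0x08 cont=0 payload=0x08: varint #1 complete (value=1133); reset -> completed=1 acc=0 shift=0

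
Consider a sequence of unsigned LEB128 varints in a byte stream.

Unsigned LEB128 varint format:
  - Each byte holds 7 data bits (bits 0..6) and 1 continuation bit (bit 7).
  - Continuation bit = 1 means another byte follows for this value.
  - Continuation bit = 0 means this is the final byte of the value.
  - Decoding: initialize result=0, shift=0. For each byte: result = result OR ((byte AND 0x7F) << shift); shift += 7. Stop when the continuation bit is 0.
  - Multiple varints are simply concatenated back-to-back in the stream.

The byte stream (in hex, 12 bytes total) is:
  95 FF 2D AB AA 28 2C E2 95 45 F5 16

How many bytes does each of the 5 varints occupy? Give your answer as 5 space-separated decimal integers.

Answer: 3 3 1 3 2

Derivation:
  byte[0]=0x95 cont=1 payload=0x15=21: acc |= 21<<0 -> acc=21 shift=7
  byte[1]=0xFF cont=1 payload=0x7F=127: acc |= 127<<7 -> acc=16277 shift=14
  byte[2]=0x2D cont=0 payload=0x2D=45: acc |= 45<<14 -> acc=753557 shift=21 [end]
Varint 1: bytes[0:3] = 95 FF 2D -> value 753557 (3 byte(s))
  byte[3]=0xAB cont=1 payload=0x2B=43: acc |= 43<<0 -> acc=43 shift=7
  byte[4]=0xAA cont=1 payload=0x2A=42: acc |= 42<<7 -> acc=5419 shift=14
  byte[5]=0x28 cont=0 payload=0x28=40: acc |= 40<<14 -> acc=660779 shift=21 [end]
Varint 2: bytes[3:6] = AB AA 28 -> value 660779 (3 byte(s))
  byte[6]=0x2C cont=0 payload=0x2C=44: acc |= 44<<0 -> acc=44 shift=7 [end]
Varint 3: bytes[6:7] = 2C -> value 44 (1 byte(s))
  byte[7]=0xE2 cont=1 payload=0x62=98: acc |= 98<<0 -> acc=98 shift=7
  byte[8]=0x95 cont=1 payload=0x15=21: acc |= 21<<7 -> acc=2786 shift=14
  byte[9]=0x45 cont=0 payload=0x45=69: acc |= 69<<14 -> acc=1133282 shift=21 [end]
Varint 4: bytes[7:10] = E2 95 45 -> value 1133282 (3 byte(s))
  byte[10]=0xF5 cont=1 payload=0x75=117: acc |= 117<<0 -> acc=117 shift=7
  byte[11]=0x16 cont=0 payload=0x16=22: acc |= 22<<7 -> acc=2933 shift=14 [end]
Varint 5: bytes[10:12] = F5 16 -> value 2933 (2 byte(s))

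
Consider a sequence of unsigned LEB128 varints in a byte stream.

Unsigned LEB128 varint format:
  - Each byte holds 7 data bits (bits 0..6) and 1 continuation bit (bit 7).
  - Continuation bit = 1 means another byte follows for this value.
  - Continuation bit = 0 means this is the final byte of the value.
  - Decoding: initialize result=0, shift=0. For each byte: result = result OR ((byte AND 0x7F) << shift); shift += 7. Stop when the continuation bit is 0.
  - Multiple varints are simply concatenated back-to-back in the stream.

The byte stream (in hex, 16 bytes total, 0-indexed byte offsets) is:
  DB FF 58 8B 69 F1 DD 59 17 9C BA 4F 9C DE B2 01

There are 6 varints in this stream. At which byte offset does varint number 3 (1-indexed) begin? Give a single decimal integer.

Answer: 5

Derivation:
  byte[0]=0xDB cont=1 payload=0x5B=91: acc |= 91<<0 -> acc=91 shift=7
  byte[1]=0xFF cont=1 payload=0x7F=127: acc |= 127<<7 -> acc=16347 shift=14
  byte[2]=0x58 cont=0 payload=0x58=88: acc |= 88<<14 -> acc=1458139 shift=21 [end]
Varint 1: bytes[0:3] = DB FF 58 -> value 1458139 (3 byte(s))
  byte[3]=0x8B cont=1 payload=0x0B=11: acc |= 11<<0 -> acc=11 shift=7
  byte[4]=0x69 cont=0 payload=0x69=105: acc |= 105<<7 -> acc=13451 shift=14 [end]
Varint 2: bytes[3:5] = 8B 69 -> value 13451 (2 byte(s))
  byte[5]=0xF1 cont=1 payload=0x71=113: acc |= 113<<0 -> acc=113 shift=7
  byte[6]=0xDD cont=1 payload=0x5D=93: acc |= 93<<7 -> acc=12017 shift=14
  byte[7]=0x59 cont=0 payload=0x59=89: acc |= 89<<14 -> acc=1470193 shift=21 [end]
Varint 3: bytes[5:8] = F1 DD 59 -> value 1470193 (3 byte(s))
  byte[8]=0x17 cont=0 payload=0x17=23: acc |= 23<<0 -> acc=23 shift=7 [end]
Varint 4: bytes[8:9] = 17 -> value 23 (1 byte(s))
  byte[9]=0x9C cont=1 payload=0x1C=28: acc |= 28<<0 -> acc=28 shift=7
  byte[10]=0xBA cont=1 payload=0x3A=58: acc |= 58<<7 -> acc=7452 shift=14
  byte[11]=0x4F cont=0 payload=0x4F=79: acc |= 79<<14 -> acc=1301788 shift=21 [end]
Varint 5: bytes[9:12] = 9C BA 4F -> value 1301788 (3 byte(s))
  byte[12]=0x9C cont=1 payload=0x1C=28: acc |= 28<<0 -> acc=28 shift=7
  byte[13]=0xDE cont=1 payload=0x5E=94: acc |= 94<<7 -> acc=12060 shift=14
  byte[14]=0xB2 cont=1 payload=0x32=50: acc |= 50<<14 -> acc=831260 shift=21
  byte[15]=0x01 cont=0 payload=0x01=1: acc |= 1<<21 -> acc=2928412 shift=28 [end]
Varint 6: bytes[12:16] = 9C DE B2 01 -> value 2928412 (4 byte(s))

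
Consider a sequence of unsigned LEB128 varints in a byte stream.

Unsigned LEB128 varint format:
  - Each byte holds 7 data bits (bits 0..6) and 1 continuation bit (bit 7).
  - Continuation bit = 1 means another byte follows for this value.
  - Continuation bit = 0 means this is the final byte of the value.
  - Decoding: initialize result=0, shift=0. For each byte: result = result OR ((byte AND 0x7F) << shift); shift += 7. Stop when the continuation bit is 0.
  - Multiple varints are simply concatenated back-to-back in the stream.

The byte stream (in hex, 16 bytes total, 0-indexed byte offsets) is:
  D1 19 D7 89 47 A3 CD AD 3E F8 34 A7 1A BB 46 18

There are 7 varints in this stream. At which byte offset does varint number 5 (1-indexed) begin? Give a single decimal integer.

Answer: 11

Derivation:
  byte[0]=0xD1 cont=1 payload=0x51=81: acc |= 81<<0 -> acc=81 shift=7
  byte[1]=0x19 cont=0 payload=0x19=25: acc |= 25<<7 -> acc=3281 shift=14 [end]
Varint 1: bytes[0:2] = D1 19 -> value 3281 (2 byte(s))
  byte[2]=0xD7 cont=1 payload=0x57=87: acc |= 87<<0 -> acc=87 shift=7
  byte[3]=0x89 cont=1 payload=0x09=9: acc |= 9<<7 -> acc=1239 shift=14
  byte[4]=0x47 cont=0 payload=0x47=71: acc |= 71<<14 -> acc=1164503 shift=21 [end]
Varint 2: bytes[2:5] = D7 89 47 -> value 1164503 (3 byte(s))
  byte[5]=0xA3 cont=1 payload=0x23=35: acc |= 35<<0 -> acc=35 shift=7
  byte[6]=0xCD cont=1 payload=0x4D=77: acc |= 77<<7 -> acc=9891 shift=14
  byte[7]=0xAD cont=1 payload=0x2D=45: acc |= 45<<14 -> acc=747171 shift=21
  byte[8]=0x3E cont=0 payload=0x3E=62: acc |= 62<<21 -> acc=130770595 shift=28 [end]
Varint 3: bytes[5:9] = A3 CD AD 3E -> value 130770595 (4 byte(s))
  byte[9]=0xF8 cont=1 payload=0x78=120: acc |= 120<<0 -> acc=120 shift=7
  byte[10]=0x34 cont=0 payload=0x34=52: acc |= 52<<7 -> acc=6776 shift=14 [end]
Varint 4: bytes[9:11] = F8 34 -> value 6776 (2 byte(s))
  byte[11]=0xA7 cont=1 payload=0x27=39: acc |= 39<<0 -> acc=39 shift=7
  byte[12]=0x1A cont=0 payload=0x1A=26: acc |= 26<<7 -> acc=3367 shift=14 [end]
Varint 5: bytes[11:13] = A7 1A -> value 3367 (2 byte(s))
  byte[13]=0xBB cont=1 payload=0x3B=59: acc |= 59<<0 -> acc=59 shift=7
  byte[14]=0x46 cont=0 payload=0x46=70: acc |= 70<<7 -> acc=9019 shift=14 [end]
Varint 6: bytes[13:15] = BB 46 -> value 9019 (2 byte(s))
  byte[15]=0x18 cont=0 payload=0x18=24: acc |= 24<<0 -> acc=24 shift=7 [end]
Varint 7: bytes[15:16] = 18 -> value 24 (1 byte(s))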